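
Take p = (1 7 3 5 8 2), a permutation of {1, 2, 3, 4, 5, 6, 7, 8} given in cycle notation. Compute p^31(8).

2

8 lies in the 6-cycle (1 7 3 5 8 2).
Powers repeat with period 6 on this cycle, and 31 mod 6 = 1, so p^31(8) = p^1(8).
Stepping 1 place around the cycle: 8 → 2.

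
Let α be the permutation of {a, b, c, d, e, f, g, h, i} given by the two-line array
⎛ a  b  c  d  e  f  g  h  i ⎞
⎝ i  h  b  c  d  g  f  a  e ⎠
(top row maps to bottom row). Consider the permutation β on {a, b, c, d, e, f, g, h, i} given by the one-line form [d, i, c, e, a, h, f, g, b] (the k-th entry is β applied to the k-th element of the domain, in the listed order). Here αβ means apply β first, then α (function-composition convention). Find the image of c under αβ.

(αβ)(c) = α(β(c)). β(c) = c, then α(c) = b. So (αβ)(c) = b.

b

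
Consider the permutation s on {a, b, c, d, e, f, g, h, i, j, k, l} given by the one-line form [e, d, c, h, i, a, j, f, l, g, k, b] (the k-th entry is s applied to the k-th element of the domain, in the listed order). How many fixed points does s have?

The fixed points (elements with s(x) = x) are {c, k}, so there are 2.

2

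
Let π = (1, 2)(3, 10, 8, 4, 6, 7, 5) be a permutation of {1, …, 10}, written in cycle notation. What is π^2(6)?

5

6 lies in the 7-cycle (3, 10, 8, 4, 6, 7, 5).
Advancing 2 steps from 6: 6 → 7 → 5.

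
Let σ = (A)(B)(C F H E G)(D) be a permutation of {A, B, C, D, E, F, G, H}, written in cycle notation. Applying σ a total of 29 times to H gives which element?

H lies in the 5-cycle (C F H E G).
Powers repeat with period 5 on this cycle, and 29 mod 5 = 4, so σ^29(H) = σ^4(H).
Advancing 4 steps from H: H → E → G → C → F.

F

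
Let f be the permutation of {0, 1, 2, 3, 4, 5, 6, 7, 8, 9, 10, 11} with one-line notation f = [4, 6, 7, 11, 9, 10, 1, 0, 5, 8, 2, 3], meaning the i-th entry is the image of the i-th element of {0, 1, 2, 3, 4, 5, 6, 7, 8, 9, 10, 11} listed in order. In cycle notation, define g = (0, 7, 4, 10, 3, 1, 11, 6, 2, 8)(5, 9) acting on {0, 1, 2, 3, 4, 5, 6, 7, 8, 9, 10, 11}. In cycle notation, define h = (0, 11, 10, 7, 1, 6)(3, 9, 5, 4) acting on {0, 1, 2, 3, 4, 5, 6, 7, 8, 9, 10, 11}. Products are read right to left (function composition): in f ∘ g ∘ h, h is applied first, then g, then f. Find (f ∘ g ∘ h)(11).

11

Apply the permutations in order: h(11) = 10, then g(10) = 3, then f(3) = 11. So (f ∘ g ∘ h)(11) = 11.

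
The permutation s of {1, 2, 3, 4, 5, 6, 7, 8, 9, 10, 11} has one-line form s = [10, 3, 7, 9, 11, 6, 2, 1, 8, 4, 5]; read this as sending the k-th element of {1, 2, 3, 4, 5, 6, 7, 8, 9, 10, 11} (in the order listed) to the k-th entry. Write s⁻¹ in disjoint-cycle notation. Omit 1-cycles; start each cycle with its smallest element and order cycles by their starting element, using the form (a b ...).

First write s in disjoint cycles: (1 10 4 9 8)(2 3 7)(5 11).
Reversing each cycle (and rotating so the smallest element leads) gives s⁻¹ = (1 8 9 4 10)(2 7 3)(5 11).

(1 8 9 4 10)(2 7 3)(5 11)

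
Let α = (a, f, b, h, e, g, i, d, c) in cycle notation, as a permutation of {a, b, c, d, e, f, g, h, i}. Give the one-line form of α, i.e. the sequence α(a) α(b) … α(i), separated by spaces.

Image by image: a↦f, b↦h, c↦a, d↦c, e↦g, f↦b, g↦i, h↦e, i↦d.
So the one-line form is f h a c g b i e d.

f h a c g b i e d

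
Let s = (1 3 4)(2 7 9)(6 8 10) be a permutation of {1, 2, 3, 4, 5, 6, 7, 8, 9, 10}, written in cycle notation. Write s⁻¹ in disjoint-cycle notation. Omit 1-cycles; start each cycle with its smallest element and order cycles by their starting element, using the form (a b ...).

(1 4 3)(2 9 7)(6 10 8)

The inverse reverses each cycle.
Reversing each cycle of s and rotating so the smallest element leads gives (1 4 3)(2 9 7)(6 10 8).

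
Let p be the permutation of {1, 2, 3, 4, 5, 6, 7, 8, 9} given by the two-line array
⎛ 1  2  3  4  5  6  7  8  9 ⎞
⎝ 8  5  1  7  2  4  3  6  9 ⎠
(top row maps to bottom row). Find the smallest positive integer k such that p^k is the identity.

6

Writing p as disjoint cycles, the cycle lengths are 6, 2, 1.
The order of p is the least common multiple of its cycle lengths: lcm(6, 2) = 6.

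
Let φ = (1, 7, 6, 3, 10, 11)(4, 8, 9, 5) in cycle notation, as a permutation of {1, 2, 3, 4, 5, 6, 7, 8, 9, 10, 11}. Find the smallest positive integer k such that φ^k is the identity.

12

The cycle type of φ is (6, 4, 1).
The order is lcm(6, 4) = 12.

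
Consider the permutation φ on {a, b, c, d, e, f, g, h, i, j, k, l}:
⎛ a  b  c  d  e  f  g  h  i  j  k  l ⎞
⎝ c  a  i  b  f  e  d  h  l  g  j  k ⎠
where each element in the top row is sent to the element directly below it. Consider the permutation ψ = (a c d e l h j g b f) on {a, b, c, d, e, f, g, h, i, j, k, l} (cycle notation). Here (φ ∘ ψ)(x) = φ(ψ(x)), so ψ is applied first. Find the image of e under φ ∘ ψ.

First apply ψ: ψ(e) = l, then φ(l) = k. Thus (φ ∘ ψ)(e) = k.

k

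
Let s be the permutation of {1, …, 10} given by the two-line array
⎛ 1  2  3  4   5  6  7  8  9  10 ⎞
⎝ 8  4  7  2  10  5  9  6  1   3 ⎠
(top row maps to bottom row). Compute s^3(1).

Tracing 1 → 8 → … returns to 1 after 8 steps, so 1 lies in an 8-cycle (1 8 6 5 10 3 7 9).
Stepping 3 places around the cycle: 1 → 8 → 6 → 5.

5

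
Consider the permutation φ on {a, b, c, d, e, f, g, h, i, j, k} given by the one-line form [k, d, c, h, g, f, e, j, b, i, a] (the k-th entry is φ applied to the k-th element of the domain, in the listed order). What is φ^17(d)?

j

Tracing d → h → … returns to d after 5 steps, so d lies in a 5-cycle (b d h j i).
On a 5-cycle, φ^5 is the identity, so φ^17 = φ^2 there (17 ≡ 2 mod 5).
Advancing 2 steps from d: d → h → j.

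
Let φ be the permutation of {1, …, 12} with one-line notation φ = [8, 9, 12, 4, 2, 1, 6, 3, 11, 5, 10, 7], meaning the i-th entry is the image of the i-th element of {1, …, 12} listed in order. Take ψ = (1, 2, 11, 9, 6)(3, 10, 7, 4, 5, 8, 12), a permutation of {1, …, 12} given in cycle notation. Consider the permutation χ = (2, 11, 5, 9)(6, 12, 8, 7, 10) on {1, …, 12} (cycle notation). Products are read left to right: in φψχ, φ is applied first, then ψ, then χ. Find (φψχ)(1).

Apply the permutations in order: φ(1) = 8, then ψ(8) = 12, then χ(12) = 8. So (φψχ)(1) = 8.

8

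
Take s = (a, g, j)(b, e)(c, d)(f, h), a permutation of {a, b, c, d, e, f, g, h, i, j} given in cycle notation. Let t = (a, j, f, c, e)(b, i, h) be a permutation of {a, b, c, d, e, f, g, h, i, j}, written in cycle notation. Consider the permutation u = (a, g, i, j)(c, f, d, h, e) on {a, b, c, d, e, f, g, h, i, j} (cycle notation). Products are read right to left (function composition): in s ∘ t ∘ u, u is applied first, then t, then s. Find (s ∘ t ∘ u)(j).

a

(s ∘ t ∘ u)(j) = s(t(u(j))). u(j) = a, then t(a) = j, then s(j) = a, so the result is a.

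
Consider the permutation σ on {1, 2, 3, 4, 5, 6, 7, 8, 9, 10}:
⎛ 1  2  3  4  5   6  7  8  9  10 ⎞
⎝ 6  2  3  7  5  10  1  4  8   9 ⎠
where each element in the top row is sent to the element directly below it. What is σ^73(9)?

Tracing 9 → 8 → … returns to 9 after 7 steps, so 9 lies in a 7-cycle (1, 6, 10, 9, 8, 4, 7).
Powers repeat with period 7 on this cycle, and 73 mod 7 = 3, so σ^73(9) = σ^3(9).
Advancing 3 steps from 9: 9 → 8 → 4 → 7.

7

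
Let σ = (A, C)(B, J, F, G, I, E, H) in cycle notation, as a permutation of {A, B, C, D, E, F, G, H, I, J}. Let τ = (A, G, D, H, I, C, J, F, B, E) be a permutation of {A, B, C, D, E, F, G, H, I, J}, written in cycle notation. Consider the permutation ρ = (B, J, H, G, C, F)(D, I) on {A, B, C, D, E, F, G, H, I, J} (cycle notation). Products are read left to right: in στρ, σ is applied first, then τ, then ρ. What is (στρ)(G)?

(στρ)(G) = ρ(τ(σ(G))). σ(G) = I, then τ(I) = C, then ρ(C) = F, so the result is F.

F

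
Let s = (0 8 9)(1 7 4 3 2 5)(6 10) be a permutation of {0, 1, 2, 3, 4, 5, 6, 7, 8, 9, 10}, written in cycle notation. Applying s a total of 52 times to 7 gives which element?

5

7 lies in the 6-cycle (1 7 4 3 2 5).
Powers repeat with period 6 on this cycle, and 52 mod 6 = 4, so s^52(7) = s^4(7).
Advancing 4 steps from 7: 7 → 4 → 3 → 2 → 5.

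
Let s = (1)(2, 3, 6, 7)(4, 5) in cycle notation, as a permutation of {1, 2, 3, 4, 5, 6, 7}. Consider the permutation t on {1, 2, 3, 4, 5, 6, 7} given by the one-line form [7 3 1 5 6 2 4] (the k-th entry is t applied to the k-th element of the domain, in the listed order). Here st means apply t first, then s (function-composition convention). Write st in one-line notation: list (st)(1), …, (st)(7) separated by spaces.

2 6 1 4 7 3 5

(st)(x) = s(t(x)). Computing each image: s(t(1)) = s(7) = 2, s(t(2)) = s(3) = 6, s(t(3)) = s(1) = 1, s(t(4)) = s(5) = 4, s(t(5)) = s(6) = 7, s(t(6)) = s(2) = 3, s(t(7)) = s(4) = 5.
Hence st = [2 6 1 4 7 3 5].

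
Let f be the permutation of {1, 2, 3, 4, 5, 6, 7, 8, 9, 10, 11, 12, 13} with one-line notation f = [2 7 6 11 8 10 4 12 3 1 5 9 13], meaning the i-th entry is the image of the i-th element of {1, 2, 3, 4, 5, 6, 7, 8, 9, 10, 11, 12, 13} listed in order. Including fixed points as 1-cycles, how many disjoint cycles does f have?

2

The cycle decomposition is (1 2 7 4 11 5 8 12 9 3 6 10)(13), which has 2 cycles (counting 1-cycles).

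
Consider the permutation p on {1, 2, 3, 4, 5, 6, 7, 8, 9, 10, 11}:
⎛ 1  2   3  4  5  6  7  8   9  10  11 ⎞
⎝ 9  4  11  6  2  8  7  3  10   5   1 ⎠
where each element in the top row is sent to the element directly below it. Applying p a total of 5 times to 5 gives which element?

3

Tracing 5 → 2 → … returns to 5 after 10 steps, so 5 lies in a 10-cycle (1 9 10 5 2 4 6 8 3 11).
Stepping 5 places around the cycle: 5 → 2 → 4 → 6 → 8 → 3.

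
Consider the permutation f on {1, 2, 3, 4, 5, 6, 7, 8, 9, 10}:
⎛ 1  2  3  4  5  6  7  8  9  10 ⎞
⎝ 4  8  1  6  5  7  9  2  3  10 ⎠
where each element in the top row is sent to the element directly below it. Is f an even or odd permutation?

even

In disjoint-cycle form the cycle lengths are 6, 2, 1, 1.
A cycle is odd iff its length is even; f has 2 even-length cycles, so sgn(f) = (−1)^2 and f is even.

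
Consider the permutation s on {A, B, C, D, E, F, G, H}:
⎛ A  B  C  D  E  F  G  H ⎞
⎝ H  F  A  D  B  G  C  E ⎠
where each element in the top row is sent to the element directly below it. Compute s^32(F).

H

Tracing F → G → … returns to F after 7 steps, so F lies in a 7-cycle (A, H, E, B, F, G, C).
Since the cycle has length 7, s^32 acts on it the same as s^4 (32 mod 7 = 4).
Stepping 4 places around the cycle: F → G → C → A → H.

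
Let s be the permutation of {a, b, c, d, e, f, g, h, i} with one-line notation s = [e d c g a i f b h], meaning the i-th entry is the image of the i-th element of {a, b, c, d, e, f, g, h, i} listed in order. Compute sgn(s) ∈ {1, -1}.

In disjoint-cycle form the cycle lengths are 6, 2, 1.
A cycle is odd iff its length is even; s has 2 even-length cycles, so sgn(s) = (−1)^2 and s is even.

1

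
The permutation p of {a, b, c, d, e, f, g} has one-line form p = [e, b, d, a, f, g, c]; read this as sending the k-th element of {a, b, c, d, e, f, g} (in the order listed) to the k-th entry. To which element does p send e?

f

e is element number 5 of the domain, and entry number 5 of the one-line form is f, so p(e) = f.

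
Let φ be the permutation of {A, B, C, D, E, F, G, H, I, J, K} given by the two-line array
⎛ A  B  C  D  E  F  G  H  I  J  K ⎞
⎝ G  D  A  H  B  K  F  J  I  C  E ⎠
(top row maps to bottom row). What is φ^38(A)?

J

Tracing A → G → … returns to A after 10 steps, so A lies in a 10-cycle (A, G, F, K, E, B, D, H, J, C).
Powers repeat with period 10 on this cycle, and 38 mod 10 = 8, so φ^38(A) = φ^8(A).
Advancing 8 steps from A: A → G → F → K → E → B → D → H → J.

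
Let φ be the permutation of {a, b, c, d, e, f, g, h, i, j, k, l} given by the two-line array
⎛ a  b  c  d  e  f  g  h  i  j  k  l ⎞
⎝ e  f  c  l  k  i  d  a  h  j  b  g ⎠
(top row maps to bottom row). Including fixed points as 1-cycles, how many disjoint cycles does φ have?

The cycle decomposition is (a e k b f i h)(c)(d l g)(j), which has 4 cycles (counting 1-cycles).

4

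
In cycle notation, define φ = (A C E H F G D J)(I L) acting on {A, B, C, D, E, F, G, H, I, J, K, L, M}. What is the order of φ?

The cycle type of φ is (8, 2, 1, 1, 1).
Since disjoint cycles commute, ord(φ) = lcm(8, 2) = 8.

8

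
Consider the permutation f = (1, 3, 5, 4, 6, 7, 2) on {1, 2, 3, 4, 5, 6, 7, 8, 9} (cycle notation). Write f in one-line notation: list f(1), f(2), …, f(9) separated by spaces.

Each element maps to the next entry in its cycle (wrapping to the front): 1↦3, 2↦1, 3↦5, 4↦6, 5↦4, 6↦7, 7↦2, 8↦8, 9↦9.
Listing these in domain order gives 3 1 5 6 4 7 2 8 9.

3 1 5 6 4 7 2 8 9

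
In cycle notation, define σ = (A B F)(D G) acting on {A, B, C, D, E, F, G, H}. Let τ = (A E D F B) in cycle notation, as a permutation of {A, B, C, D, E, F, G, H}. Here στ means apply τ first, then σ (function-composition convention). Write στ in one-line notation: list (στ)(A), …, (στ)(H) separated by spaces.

Chase each element through τ then σ: A → E → E; B → A → B; C → C → C; D → F → A; E → D → G; F → B → F; G → G → D; H → H → H.
Collecting the images, στ = [E B C A G F D H].

E B C A G F D H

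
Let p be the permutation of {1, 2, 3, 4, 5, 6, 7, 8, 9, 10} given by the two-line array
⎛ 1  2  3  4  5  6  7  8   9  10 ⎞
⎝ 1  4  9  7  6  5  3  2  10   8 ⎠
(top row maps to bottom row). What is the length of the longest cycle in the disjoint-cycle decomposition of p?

7

Decomposing into disjoint cycles gives (2, 4, 7, 3, 9, 10, 8)(5, 6); the longest has length 7.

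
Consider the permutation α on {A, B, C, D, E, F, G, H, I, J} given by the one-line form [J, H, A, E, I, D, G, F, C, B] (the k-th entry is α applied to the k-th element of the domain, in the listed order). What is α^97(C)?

E

Tracing C → A → … returns to C after 9 steps, so C lies in a 9-cycle (A J B H F D E I C).
Since the cycle has length 9, α^97 acts on it the same as α^7 (97 mod 9 = 7).
Advancing 7 steps from C: C → A → J → B → H → F → D → E.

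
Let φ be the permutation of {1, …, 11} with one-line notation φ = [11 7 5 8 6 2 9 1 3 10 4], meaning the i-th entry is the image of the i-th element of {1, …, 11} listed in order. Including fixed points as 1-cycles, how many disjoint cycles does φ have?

The cycle decomposition is (1, 11, 4, 8)(2, 7, 9, 3, 5, 6)(10), which has 3 cycles (counting 1-cycles).

3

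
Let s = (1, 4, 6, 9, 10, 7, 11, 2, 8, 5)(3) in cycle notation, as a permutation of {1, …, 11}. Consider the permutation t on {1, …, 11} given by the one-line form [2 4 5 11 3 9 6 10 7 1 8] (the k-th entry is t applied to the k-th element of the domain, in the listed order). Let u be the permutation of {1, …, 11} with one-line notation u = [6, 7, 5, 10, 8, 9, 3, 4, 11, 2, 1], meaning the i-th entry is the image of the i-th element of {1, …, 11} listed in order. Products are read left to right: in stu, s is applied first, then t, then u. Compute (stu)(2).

2

Chase 2: s(2) = 8; t(8) = 10; u(10) = 2. Hence (stu)(2) = 2.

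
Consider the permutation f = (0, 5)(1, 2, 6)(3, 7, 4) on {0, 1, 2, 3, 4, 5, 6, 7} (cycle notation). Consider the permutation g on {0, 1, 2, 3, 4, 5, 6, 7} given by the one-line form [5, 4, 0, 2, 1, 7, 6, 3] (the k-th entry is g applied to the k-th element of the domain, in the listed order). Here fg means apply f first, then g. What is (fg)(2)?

First apply f: f(2) = 6, then g(6) = 6. Thus (fg)(2) = 6.

6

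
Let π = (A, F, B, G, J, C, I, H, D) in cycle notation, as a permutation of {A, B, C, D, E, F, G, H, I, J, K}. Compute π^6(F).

F lies in the 9-cycle (A, F, B, G, J, C, I, H, D).
Stepping 6 places around the cycle: F → B → G → J → C → I → H.

H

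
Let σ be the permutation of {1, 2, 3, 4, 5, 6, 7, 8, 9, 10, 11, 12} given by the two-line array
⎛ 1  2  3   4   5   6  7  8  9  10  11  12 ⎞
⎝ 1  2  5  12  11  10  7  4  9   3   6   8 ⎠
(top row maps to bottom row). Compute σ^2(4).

8

Tracing 4 → 12 → … returns to 4 after 3 steps, so 4 lies in a 3-cycle (4 12 8).
Stepping 2 places around the cycle: 4 → 12 → 8.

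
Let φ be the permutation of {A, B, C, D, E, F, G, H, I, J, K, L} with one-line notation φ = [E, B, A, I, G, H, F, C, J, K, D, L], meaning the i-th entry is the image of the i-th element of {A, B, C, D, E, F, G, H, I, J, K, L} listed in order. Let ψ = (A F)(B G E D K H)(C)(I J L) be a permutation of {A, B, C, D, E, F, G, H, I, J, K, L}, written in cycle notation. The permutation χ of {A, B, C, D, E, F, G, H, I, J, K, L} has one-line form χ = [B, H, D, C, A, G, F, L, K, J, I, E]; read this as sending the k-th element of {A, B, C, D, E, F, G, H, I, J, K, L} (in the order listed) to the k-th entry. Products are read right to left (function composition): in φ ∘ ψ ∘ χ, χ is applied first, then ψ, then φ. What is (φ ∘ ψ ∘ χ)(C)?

Chase C: χ(C) = D; ψ(D) = K; φ(K) = D. Hence (φ ∘ ψ ∘ χ)(C) = D.

D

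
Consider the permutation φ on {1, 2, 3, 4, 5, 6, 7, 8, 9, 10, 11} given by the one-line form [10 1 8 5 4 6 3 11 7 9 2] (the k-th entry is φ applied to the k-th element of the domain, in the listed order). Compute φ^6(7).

Tracing 7 → 3 → … returns to 7 after 8 steps, so 7 lies in an 8-cycle (1 10 9 7 3 8 11 2).
Advancing 6 steps from 7: 7 → 3 → 8 → 11 → 2 → 1 → 10.

10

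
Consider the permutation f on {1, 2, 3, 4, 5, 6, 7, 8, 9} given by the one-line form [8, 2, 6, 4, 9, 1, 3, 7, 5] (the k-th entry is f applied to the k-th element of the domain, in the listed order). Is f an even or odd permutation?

In disjoint-cycle form the cycle lengths are 5, 2, 1, 1.
A cycle is odd iff its length is even; f has 1 even-length cycle, so sgn(f) = (−1)^1 and f is odd.

odd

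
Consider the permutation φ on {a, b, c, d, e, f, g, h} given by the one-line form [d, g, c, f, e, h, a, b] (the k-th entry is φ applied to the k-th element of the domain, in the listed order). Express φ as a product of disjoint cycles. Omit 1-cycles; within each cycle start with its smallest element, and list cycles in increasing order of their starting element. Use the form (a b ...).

Iterating φ from a gives a → d → f → h → b → g → a; that is the 6-cycle (a d f h b g).
Repeating from the next unused element and collecting all non-trivial cycles gives (a d f h b g).

(a d f h b g)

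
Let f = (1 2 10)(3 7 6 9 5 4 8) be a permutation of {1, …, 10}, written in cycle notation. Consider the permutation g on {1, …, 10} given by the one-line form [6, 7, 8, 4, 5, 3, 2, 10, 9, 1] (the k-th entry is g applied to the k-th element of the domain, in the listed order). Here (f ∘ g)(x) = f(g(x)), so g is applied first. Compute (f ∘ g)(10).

(f ∘ g)(10) = f(g(10)). g(10) = 1, then f(1) = 2. So (f ∘ g)(10) = 2.

2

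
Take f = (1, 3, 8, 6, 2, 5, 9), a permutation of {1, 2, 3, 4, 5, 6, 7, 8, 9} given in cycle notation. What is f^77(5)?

5 lies in the 7-cycle (1, 3, 8, 6, 2, 5, 9).
Since the cycle has length 7, f^77 acts on it the same as f^0 (77 mod 7 = 0).
So f^77(5) = 5.

5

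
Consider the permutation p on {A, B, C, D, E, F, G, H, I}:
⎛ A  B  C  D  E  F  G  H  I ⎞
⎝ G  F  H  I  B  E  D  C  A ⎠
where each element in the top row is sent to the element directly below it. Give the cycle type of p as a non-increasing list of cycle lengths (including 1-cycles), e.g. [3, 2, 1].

The disjoint cycles are (A G D I)(B F E)(C H), with lengths 4, 3, 2 in non-increasing order.

[4, 3, 2]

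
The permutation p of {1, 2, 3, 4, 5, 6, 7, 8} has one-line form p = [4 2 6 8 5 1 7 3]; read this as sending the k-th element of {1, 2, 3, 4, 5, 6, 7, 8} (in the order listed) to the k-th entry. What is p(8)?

8 is element number 8 of the domain, and entry number 8 of the one-line form is 3, so p(8) = 3.

3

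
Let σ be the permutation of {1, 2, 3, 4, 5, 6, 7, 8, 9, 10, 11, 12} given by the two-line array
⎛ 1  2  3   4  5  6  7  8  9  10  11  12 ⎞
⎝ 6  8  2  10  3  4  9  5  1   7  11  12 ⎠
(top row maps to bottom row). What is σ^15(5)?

8

Tracing 5 → 3 → … returns to 5 after 4 steps, so 5 lies in a 4-cycle (2 8 5 3).
Since the cycle has length 4, σ^15 acts on it the same as σ^3 (15 mod 4 = 3).
Stepping 3 places around the cycle: 5 → 3 → 2 → 8.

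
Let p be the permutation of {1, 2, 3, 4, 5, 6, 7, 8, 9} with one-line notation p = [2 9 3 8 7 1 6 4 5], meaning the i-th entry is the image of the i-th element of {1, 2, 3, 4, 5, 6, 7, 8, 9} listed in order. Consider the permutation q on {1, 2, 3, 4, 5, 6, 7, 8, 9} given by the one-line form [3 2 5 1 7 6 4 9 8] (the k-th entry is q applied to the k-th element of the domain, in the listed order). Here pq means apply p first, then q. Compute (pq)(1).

2

First apply p: p(1) = 2, then q(2) = 2. Thus (pq)(1) = 2.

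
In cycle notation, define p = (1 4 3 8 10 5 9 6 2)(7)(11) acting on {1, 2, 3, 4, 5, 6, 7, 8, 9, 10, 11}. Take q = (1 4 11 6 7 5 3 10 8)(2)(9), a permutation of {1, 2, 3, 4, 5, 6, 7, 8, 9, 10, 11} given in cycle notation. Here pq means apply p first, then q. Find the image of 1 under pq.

11

p(1) = 4, then q(4) = 11; composing gives (pq)(1) = 11.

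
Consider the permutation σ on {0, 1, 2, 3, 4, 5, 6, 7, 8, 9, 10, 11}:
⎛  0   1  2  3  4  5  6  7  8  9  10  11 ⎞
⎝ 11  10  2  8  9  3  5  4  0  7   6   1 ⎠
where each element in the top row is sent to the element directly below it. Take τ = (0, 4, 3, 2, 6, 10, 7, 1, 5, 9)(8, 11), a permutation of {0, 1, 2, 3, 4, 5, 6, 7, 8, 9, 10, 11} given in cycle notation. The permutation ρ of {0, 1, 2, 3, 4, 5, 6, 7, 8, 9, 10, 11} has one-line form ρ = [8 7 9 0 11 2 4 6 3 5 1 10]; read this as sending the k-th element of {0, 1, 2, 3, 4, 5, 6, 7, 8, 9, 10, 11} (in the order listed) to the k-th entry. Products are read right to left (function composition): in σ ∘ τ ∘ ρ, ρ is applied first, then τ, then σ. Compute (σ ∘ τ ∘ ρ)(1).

Apply the permutations in order: ρ(1) = 7, then τ(7) = 1, then σ(1) = 10. So (σ ∘ τ ∘ ρ)(1) = 10.

10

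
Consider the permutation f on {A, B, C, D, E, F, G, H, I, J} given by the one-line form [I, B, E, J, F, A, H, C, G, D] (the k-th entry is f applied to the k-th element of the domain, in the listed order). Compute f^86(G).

C

Tracing G → H → … returns to G after 7 steps, so G lies in a 7-cycle (A, I, G, H, C, E, F).
Powers repeat with period 7 on this cycle, and 86 mod 7 = 2, so f^86(G) = f^2(G).
Stepping 2 places around the cycle: G → H → C.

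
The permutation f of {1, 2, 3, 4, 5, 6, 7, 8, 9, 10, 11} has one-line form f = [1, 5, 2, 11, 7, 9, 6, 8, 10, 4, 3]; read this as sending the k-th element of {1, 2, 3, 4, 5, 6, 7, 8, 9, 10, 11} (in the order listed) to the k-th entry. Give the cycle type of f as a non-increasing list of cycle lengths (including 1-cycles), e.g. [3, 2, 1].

The disjoint cycles are (1)(2 5 7 6 9 10 4 11 3)(8), with lengths 9, 1, 1 in non-increasing order.

[9, 1, 1]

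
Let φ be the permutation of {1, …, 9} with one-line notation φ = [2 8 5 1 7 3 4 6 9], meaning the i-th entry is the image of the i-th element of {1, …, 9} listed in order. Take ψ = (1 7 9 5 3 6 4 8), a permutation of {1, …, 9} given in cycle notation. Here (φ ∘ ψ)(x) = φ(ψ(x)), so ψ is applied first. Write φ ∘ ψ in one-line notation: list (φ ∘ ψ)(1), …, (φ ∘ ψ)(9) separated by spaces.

4 8 3 6 5 1 9 2 7

(φ ∘ ψ)(x) = φ(ψ(x)). Computing each image: φ(ψ(1)) = φ(7) = 4, φ(ψ(2)) = φ(2) = 8, φ(ψ(3)) = φ(6) = 3, φ(ψ(4)) = φ(8) = 6, φ(ψ(5)) = φ(3) = 5, φ(ψ(6)) = φ(4) = 1, φ(ψ(7)) = φ(9) = 9, φ(ψ(8)) = φ(1) = 2, φ(ψ(9)) = φ(5) = 7.
Hence φ ∘ ψ = [4 8 3 6 5 1 9 2 7].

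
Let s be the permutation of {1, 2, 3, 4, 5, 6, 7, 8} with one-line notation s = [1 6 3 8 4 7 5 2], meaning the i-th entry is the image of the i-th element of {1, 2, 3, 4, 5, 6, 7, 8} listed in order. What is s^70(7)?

Tracing 7 → 5 → … returns to 7 after 6 steps, so 7 lies in a 6-cycle (2 6 7 5 4 8).
On a 6-cycle, s^6 is the identity, so s^70 = s^4 there (70 ≡ 4 mod 6).
Advancing 4 steps from 7: 7 → 5 → 4 → 8 → 2.

2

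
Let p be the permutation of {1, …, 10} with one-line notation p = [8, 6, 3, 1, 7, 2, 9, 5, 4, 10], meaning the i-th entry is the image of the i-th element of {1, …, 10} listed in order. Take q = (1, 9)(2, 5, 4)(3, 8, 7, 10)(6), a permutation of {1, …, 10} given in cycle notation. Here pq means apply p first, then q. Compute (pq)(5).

10

p(5) = 7, then q(7) = 10; composing gives (pq)(5) = 10.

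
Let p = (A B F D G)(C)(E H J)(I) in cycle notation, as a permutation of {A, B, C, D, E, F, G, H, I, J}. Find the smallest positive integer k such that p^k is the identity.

15

The cycle type of p is (5, 3, 1, 1).
The order of p is the least common multiple of its cycle lengths: lcm(5, 3) = 15.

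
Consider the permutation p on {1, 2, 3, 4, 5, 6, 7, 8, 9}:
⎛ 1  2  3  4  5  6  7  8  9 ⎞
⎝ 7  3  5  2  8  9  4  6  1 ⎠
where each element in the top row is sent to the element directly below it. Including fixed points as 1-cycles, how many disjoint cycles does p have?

The cycle decomposition is (1, 7, 4, 2, 3, 5, 8, 6, 9), which has 1 cycle (counting 1-cycles).

1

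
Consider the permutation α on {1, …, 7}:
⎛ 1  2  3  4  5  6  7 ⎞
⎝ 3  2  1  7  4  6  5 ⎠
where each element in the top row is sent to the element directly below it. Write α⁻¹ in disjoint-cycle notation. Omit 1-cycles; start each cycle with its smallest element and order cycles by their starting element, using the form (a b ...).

First write α in disjoint cycles: (1 3)(4 7 5).
The inverse reverses every cycle; in canonical form, α⁻¹ = (1 3)(4 5 7).

(1 3)(4 5 7)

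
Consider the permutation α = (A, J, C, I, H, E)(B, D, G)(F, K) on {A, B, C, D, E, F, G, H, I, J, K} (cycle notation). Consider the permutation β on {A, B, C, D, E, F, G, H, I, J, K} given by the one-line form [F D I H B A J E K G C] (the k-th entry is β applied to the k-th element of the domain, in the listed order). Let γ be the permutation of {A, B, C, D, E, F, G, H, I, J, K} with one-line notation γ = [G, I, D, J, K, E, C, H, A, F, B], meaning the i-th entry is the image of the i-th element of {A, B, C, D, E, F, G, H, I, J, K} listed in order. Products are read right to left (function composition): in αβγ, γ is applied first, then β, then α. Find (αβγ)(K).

G

Apply the permutations in order: γ(K) = B, then β(B) = D, then α(D) = G. So (αβγ)(K) = G.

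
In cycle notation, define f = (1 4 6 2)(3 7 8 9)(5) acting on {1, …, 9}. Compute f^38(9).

7

9 lies in the 4-cycle (3 7 8 9).
On a 4-cycle, f^4 is the identity, so f^38 = f^2 there (38 ≡ 2 mod 4).
Stepping 2 places around the cycle: 9 → 3 → 7.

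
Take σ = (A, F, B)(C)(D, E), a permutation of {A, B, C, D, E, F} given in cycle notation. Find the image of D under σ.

D appears in (D, E); the next entry (wrapping around) is E.

E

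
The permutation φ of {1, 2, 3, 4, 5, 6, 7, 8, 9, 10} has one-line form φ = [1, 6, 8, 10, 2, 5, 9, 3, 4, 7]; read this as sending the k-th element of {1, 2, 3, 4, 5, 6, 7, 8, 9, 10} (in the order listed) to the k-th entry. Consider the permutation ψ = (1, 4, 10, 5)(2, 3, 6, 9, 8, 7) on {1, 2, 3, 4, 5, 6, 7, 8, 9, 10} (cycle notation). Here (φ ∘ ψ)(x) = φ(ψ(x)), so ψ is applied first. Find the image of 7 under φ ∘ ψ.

6

(φ ∘ ψ)(7) = φ(ψ(7)). ψ(7) = 2, then φ(2) = 6. So (φ ∘ ψ)(7) = 6.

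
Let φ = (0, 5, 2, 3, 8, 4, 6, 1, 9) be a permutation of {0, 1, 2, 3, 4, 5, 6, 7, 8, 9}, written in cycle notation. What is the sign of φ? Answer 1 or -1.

The cycle lengths are 9, 1.
A cycle of length ℓ contributes ℓ−1 transpositions, so φ is a product of 8 transpositions — even.

1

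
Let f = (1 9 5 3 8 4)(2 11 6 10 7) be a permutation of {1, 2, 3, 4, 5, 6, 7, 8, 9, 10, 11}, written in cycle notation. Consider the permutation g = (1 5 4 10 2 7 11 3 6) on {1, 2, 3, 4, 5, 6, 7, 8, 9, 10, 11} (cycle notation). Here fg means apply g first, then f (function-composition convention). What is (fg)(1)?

3

First apply g: g(1) = 5, then f(5) = 3. Thus (fg)(1) = 3.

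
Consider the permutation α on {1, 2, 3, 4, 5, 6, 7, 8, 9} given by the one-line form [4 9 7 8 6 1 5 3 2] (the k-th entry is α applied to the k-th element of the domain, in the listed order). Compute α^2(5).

1

Tracing 5 → 6 → … returns to 5 after 7 steps, so 5 lies in a 7-cycle (1, 4, 8, 3, 7, 5, 6).
Stepping 2 places around the cycle: 5 → 6 → 1.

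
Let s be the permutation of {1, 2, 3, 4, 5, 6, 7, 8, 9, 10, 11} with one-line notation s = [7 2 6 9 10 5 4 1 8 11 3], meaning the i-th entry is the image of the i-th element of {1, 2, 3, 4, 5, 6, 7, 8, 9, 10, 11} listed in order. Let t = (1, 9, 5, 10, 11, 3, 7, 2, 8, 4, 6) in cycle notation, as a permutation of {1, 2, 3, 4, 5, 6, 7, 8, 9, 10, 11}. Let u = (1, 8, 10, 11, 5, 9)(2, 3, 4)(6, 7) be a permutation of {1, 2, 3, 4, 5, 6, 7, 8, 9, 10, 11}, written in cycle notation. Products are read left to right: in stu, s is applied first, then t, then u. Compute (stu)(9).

Chase 9: s(9) = 8; t(8) = 4; u(4) = 2. Hence (stu)(9) = 2.

2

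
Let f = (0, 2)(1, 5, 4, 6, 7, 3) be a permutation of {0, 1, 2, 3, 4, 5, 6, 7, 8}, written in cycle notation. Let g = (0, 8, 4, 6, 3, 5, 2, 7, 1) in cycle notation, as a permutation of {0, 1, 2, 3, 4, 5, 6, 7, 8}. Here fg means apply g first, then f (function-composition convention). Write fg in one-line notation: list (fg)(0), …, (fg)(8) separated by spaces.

(fg)(x) = f(g(x)). Computing each image: f(g(0)) = f(8) = 8, f(g(1)) = f(0) = 2, f(g(2)) = f(7) = 3, f(g(3)) = f(5) = 4, f(g(4)) = f(6) = 7, f(g(5)) = f(2) = 0, f(g(6)) = f(3) = 1, f(g(7)) = f(1) = 5, f(g(8)) = f(4) = 6.
Hence fg = [8 2 3 4 7 0 1 5 6].

8 2 3 4 7 0 1 5 6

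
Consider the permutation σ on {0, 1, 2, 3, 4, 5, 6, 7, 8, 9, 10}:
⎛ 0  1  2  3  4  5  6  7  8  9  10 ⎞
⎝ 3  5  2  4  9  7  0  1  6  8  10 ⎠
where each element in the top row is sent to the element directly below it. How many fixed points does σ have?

The fixed points (elements with σ(x) = x) are {2, 10}, so there are 2.

2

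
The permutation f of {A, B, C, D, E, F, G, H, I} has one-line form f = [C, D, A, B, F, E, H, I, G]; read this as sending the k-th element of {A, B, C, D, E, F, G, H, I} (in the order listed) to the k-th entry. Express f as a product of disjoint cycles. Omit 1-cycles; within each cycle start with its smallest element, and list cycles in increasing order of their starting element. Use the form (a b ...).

From A: A → C → A, closing the cycle (A C).
Continuing from each remaining unvisited element yields (A C)(B D)(E F)(G H I).

(A C)(B D)(E F)(G H I)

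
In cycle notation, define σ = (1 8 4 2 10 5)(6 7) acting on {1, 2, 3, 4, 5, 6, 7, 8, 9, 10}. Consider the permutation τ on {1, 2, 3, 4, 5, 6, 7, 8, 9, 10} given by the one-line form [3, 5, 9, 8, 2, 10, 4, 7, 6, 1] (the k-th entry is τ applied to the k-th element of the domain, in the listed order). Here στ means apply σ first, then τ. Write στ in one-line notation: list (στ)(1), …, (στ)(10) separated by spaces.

For each element, apply σ then τ: 1 → 8 → 7; 2 → 10 → 1; 3 → 3 → 9; 4 → 2 → 5; 5 → 1 → 3; 6 → 7 → 4; 7 → 6 → 10; 8 → 4 → 8; 9 → 9 → 6; 10 → 5 → 2.
Collecting the images, στ = [7 1 9 5 3 4 10 8 6 2].

7 1 9 5 3 4 10 8 6 2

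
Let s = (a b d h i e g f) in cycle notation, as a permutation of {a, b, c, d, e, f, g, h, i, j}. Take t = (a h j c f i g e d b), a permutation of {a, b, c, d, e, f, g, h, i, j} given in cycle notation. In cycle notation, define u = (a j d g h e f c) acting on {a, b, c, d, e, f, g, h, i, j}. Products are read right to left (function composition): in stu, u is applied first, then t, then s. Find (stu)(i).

(stu)(i) = s(t(u(i))). u(i) = i, then t(i) = g, then s(g) = f, so the result is f.

f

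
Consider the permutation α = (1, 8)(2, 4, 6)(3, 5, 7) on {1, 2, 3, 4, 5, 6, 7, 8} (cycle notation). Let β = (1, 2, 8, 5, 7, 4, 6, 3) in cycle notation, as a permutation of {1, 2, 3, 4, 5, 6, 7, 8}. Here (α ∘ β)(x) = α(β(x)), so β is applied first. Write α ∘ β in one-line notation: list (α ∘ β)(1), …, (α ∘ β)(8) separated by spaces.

4 1 8 2 3 5 6 7

(α ∘ β)(x) = α(β(x)). Computing each image: α(β(1)) = α(2) = 4, α(β(2)) = α(8) = 1, α(β(3)) = α(1) = 8, α(β(4)) = α(6) = 2, α(β(5)) = α(7) = 3, α(β(6)) = α(3) = 5, α(β(7)) = α(4) = 6, α(β(8)) = α(5) = 7.
Hence α ∘ β = [4 1 8 2 3 5 6 7].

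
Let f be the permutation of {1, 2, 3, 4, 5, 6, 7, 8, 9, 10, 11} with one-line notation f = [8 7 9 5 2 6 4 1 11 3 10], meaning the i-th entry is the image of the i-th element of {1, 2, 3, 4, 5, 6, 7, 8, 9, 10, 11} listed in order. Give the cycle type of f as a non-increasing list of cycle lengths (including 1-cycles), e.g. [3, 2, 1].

[4, 4, 2, 1]

The disjoint cycles are (1, 8)(2, 7, 4, 5)(3, 9, 11, 10)(6), with lengths 4, 4, 2, 1 in non-increasing order.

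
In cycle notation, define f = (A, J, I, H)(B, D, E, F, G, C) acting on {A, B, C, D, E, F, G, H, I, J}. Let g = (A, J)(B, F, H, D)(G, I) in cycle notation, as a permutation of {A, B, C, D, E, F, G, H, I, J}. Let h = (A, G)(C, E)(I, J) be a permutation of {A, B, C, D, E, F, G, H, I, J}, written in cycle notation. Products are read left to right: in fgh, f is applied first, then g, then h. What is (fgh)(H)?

I

(fgh)(H) = h(g(f(H))). f(H) = A, then g(A) = J, then h(J) = I, so the result is I.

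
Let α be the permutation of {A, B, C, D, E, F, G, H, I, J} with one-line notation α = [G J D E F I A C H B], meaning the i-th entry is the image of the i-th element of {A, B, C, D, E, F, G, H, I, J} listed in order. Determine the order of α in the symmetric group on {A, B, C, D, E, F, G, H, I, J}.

Decomposing into disjoint cycles gives cycle lengths 6, 2, 2.
Since disjoint cycles commute, ord(α) = lcm(6, 2, 2) = 6.

6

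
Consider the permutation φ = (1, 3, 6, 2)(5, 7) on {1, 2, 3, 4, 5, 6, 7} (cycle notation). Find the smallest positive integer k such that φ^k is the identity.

The cycle type of φ is (4, 2, 1).
The order of φ is the least common multiple of its cycle lengths: lcm(4, 2) = 4.

4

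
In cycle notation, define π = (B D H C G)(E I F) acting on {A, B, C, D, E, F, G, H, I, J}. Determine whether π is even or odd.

The cycle lengths are 5, 3, 1, 1.
A cycle of length ℓ contributes ℓ−1 transpositions, so π is a product of 4 + 2 = 6 transpositions — even.

even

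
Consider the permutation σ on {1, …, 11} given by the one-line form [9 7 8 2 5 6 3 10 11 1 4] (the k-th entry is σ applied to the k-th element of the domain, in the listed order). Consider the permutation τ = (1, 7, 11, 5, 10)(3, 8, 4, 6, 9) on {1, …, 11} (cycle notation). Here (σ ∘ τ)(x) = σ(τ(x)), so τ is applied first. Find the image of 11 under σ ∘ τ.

5

τ(11) = 5, then σ(5) = 5; composing gives (σ ∘ τ)(11) = 5.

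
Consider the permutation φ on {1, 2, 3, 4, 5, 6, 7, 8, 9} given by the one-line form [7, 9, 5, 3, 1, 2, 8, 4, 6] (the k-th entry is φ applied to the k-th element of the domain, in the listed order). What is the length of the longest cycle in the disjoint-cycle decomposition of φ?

Decomposing into disjoint cycles gives (1, 7, 8, 4, 3, 5)(2, 9, 6); the longest has length 6.

6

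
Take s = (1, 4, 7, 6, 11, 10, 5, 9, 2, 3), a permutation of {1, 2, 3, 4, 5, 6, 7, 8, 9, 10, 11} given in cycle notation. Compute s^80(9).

9

9 lies in the 10-cycle (1, 4, 7, 6, 11, 10, 5, 9, 2, 3).
On a 10-cycle, s^10 is the identity, so s^80 = s^0 there (80 ≡ 0 mod 10).
So s^80(9) = 9.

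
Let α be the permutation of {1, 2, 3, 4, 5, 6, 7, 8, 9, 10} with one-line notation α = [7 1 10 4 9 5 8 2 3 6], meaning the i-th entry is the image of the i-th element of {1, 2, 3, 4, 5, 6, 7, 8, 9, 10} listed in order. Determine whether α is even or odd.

In disjoint-cycle form the cycle lengths are 5, 4, 1.
A cycle is odd iff its length is even; α has 1 even-length cycle, so sgn(α) = (−1)^1 and α is odd.

odd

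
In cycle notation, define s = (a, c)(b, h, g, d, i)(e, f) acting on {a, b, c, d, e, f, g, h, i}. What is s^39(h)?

b

h lies in the 5-cycle (b, h, g, d, i).
On a 5-cycle, s^5 is the identity, so s^39 = s^4 there (39 ≡ 4 mod 5).
Stepping 4 places around the cycle: h → g → d → i → b.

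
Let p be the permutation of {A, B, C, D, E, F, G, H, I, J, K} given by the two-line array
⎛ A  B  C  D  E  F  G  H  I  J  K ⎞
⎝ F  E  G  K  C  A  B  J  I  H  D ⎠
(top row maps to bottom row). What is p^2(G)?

Tracing G → B → … returns to G after 4 steps, so G lies in a 4-cycle (B, E, C, G).
Advancing 2 steps from G: G → B → E.

E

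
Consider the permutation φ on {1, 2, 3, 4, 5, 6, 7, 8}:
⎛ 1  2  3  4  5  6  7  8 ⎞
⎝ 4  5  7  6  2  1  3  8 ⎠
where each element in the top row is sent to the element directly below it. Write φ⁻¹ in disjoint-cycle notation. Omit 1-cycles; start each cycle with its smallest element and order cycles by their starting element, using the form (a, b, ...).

(1, 6, 4)(2, 5)(3, 7)

The cycle decomposition of φ is (1, 4, 6)(2, 5)(3, 7).
The inverse reverses every cycle; in canonical form, φ⁻¹ = (1, 6, 4)(2, 5)(3, 7).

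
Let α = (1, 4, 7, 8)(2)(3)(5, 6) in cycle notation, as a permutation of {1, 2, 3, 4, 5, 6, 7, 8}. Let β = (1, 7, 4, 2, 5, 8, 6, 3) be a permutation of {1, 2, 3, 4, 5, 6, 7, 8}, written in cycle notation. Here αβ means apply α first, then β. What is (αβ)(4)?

4

α(4) = 7, then β(7) = 4; composing gives (αβ)(4) = 4.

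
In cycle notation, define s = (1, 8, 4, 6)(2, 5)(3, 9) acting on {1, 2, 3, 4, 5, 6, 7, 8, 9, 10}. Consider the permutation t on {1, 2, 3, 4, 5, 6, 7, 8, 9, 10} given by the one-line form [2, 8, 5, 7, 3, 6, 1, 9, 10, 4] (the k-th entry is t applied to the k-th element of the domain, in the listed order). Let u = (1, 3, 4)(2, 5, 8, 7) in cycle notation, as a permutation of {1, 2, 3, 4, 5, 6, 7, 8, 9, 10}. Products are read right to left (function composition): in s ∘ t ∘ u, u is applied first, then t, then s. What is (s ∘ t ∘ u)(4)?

Chase 4: u(4) = 1; t(1) = 2; s(2) = 5. Hence (s ∘ t ∘ u)(4) = 5.

5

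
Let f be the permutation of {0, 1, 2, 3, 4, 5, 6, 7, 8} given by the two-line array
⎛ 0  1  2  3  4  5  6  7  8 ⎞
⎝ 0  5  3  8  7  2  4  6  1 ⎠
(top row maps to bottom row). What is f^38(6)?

7

Tracing 6 → 4 → … returns to 6 after 3 steps, so 6 lies in a 3-cycle (4, 7, 6).
Powers repeat with period 3 on this cycle, and 38 mod 3 = 2, so f^38(6) = f^2(6).
Advancing 2 steps from 6: 6 → 4 → 7.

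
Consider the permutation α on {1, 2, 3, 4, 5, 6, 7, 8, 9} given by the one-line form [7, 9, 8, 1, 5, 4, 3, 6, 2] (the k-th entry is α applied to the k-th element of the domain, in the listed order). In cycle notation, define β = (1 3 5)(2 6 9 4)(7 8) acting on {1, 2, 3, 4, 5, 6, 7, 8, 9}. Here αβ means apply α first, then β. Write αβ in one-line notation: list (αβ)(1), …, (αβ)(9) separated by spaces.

(αβ)(x) = β(α(x)). Computing each image: β(α(1)) = β(7) = 8, β(α(2)) = β(9) = 4, β(α(3)) = β(8) = 7, β(α(4)) = β(1) = 3, β(α(5)) = β(5) = 1, β(α(6)) = β(4) = 2, β(α(7)) = β(3) = 5, β(α(8)) = β(6) = 9, β(α(9)) = β(2) = 6.
Hence αβ = [8 4 7 3 1 2 5 9 6].

8 4 7 3 1 2 5 9 6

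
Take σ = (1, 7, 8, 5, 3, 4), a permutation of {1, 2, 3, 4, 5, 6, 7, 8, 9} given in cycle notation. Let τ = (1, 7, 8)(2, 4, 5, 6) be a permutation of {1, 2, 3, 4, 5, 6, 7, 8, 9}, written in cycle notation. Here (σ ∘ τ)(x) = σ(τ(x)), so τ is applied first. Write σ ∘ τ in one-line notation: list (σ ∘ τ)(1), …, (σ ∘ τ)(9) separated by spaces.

8 1 4 3 6 2 5 7 9

Chase each element through τ then σ: 1 → 7 → 8; 2 → 4 → 1; 3 → 3 → 4; 4 → 5 → 3; 5 → 6 → 6; 6 → 2 → 2; 7 → 8 → 5; 8 → 1 → 7; 9 → 9 → 9.
Collecting the images, σ ∘ τ = [8 1 4 3 6 2 5 7 9].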